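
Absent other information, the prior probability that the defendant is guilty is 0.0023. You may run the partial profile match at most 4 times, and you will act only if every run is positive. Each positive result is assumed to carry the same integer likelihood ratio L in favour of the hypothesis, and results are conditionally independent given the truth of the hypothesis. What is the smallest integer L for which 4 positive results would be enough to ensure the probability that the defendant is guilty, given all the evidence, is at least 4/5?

Prior odds = 0.0023/0.9977 = 23/9977.
Target odds = 0.8/0.2 = 4.
Need L⁴ ≥ 4 ÷ (23/9977) = 39908/23.
6⁴ = 1296 < 39908/23 ≤ 2401 = 7⁴, so L = 7.

7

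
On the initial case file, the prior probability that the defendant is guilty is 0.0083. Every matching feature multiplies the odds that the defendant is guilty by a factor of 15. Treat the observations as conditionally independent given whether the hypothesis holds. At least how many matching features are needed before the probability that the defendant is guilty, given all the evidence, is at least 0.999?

5

Prior odds: 0.0083 ÷ 0.9917 = 83/9917.
Likelihood ratio per matching feature = 15.
Target odds: 0.999 ÷ 0.001 = 999.
Need (83/9917) × 15ⁿ ≥ 999, i.e. 15ⁿ ≥ 9907083/83.
15⁴ = 50625 falls short of 9907083/83 but 15⁵ = 759375 reaches it, so n = 5.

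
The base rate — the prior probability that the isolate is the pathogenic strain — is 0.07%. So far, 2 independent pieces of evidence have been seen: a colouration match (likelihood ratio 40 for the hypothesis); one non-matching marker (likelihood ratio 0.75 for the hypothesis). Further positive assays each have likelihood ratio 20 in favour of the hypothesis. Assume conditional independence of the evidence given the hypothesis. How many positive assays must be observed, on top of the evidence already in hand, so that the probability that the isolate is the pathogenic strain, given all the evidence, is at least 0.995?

Prior odds = 0.0007/0.9993 = 7/9993.
Combined Bayes factor of the evidence already in hand = 40 × 0.75 = 30.
Odds after that evidence = (7/9993) × 30 = 70/3331.
Target odds = 0.995/0.005 = 199.
Need 20ⁿ ≥ 199 ÷ (70/3331) = 662869/70.
20³ = 8000 falls short of 662869/70 but 20⁴ = 160000 reaches it, so n = 4.

4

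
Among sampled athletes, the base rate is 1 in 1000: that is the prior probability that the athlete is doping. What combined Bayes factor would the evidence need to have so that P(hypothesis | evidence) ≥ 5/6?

4995

Prior odds = 0.001/0.999 = 1/999.
Target odds = (5/6)/(1/6) = 5.
Required Bayes factor = 5 ÷ (1/999) = 4995.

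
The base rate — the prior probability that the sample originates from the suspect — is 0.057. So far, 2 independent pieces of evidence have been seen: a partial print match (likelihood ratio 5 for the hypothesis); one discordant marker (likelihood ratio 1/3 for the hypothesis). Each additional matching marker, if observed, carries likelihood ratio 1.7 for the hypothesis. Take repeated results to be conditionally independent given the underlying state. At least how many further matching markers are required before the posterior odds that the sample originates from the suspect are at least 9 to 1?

9

Prior odds = 0.057/0.943 = 57/943.
Combined Bayes factor of the evidence already in hand = 5 × (1/3) = 5/3.
Odds after that evidence = (57/943) × 5/3 = 95/943.
Target odds = 9.
Need 1.7ⁿ ≥ 9 ÷ (95/943) = 8487/95.
1.7⁸ ≈69.7576 falls short of 8487/95 but 1.7⁹ ≈118.588 reaches it, so n = 9.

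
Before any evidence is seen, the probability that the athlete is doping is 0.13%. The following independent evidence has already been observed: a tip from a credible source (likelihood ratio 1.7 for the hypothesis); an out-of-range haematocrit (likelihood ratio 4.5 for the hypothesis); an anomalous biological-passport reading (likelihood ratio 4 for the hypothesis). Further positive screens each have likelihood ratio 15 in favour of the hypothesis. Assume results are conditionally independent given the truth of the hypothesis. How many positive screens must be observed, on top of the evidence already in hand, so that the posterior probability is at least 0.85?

2

Prior odds = 0.0013/0.9987 = 13/9987.
Combined Bayes factor of the evidence already in hand = 1.7 × 4.5 × 4 = 30.6.
Odds after that evidence = (13/9987) × 30.6 = 663/16645.
Target odds = 0.85/0.15 = 17/3.
Need 15ⁿ ≥ 17/3 ÷ (663/16645) = 16645/117.
15¹ = 15 falls short of 16645/117 but 15² = 225 reaches it, so n = 2.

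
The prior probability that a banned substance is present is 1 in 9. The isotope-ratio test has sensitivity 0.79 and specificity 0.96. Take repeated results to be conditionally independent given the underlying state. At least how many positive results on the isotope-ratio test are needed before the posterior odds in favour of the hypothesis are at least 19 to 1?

2

Prior odds: (1/9) ÷ (8/9) = 0.125.
False-positive rate = 1 − 0.96 = 0.04; likelihood ratio of a positive = 0.79/0.04 = 19.75.
Target odds = 19.
Require 19.75ⁿ ≥ 19 ÷ 0.125 = 152.
19.75¹ = 19.75 falls short of 152 but 19.75² = 390.0625 reaches it, so n = 2.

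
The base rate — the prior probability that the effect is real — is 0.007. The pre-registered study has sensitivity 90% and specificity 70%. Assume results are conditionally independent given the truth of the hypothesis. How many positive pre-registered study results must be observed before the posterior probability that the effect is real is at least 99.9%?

Prior odds = 0.007/0.993 = 7/993.
False-positive rate = 1 − 0.7 = 0.3; likelihood ratio of a positive = 0.9/0.3 = 3.
Target odds: 0.999 ÷ 0.001 = 999.
Need (7/993) × 3ⁿ ≥ 999, i.e. 3ⁿ ≥ 992007/7.
3¹⁰ = 59049 falls short of 992007/7 but 3¹¹ = 177147 reaches it, so n = 11.

11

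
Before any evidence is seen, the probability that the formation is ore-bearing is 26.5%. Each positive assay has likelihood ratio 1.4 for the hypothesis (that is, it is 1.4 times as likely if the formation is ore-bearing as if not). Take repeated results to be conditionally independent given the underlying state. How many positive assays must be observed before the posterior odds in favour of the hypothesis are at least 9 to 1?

Prior odds = 0.265/0.735 = 53/147.
Likelihood ratio per positive assay = 1.4.
Target odds = 9.
Need (53/147) × 1.4ⁿ ≥ 9, i.e. 1.4ⁿ ≥ 1323/53.
1.4⁹ = 40353607/1953125 falls short of 1323/53 but 1.4¹⁰ = 282475249/9765625 reaches it, so n = 10.

10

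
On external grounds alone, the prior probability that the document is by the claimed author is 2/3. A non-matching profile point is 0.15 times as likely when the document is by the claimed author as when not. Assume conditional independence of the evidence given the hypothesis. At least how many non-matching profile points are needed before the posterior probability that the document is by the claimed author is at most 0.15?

2

Prior odds: (2/3) ÷ (1/3) = 2.
Likelihood ratio per non-matching profile point = 0.15.
Target posterior odds = 0.15/0.85 = 3/17.
Need 2 × 0.15ⁿ ≤ 3/17, i.e. 0.15ⁿ ≤ 3/34.
0.15¹ = 0.15 is still above 3/34 but 0.15² = 0.0225 is at or below it, so n = 2.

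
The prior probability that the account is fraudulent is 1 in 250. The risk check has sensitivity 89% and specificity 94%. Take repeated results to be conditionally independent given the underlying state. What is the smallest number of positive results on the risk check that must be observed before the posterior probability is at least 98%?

4

Prior odds: 0.004 ÷ 0.996 = 1/249.
False-positive rate = 1 − 0.94 = 0.06; likelihood ratio of a positive = 0.89/0.06 = 89/6.
Target odds: 0.98 ÷ 0.02 = 49.
Require (89/6)ⁿ ≥ 49 ÷ (1/249) = 12201.
(89/6)³ = 704969/216 falls short of 12201 but (89/6)⁴ = 62742241/1296 reaches it, so n = 4.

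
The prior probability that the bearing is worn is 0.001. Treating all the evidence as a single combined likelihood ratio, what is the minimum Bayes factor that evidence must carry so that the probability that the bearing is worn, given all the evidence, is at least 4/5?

Prior odds = 0.001/0.999 = 1/999.
Target odds = 0.8/0.2 = 4.
Required Bayes factor = 4 ÷ (1/999) = 3996.

3996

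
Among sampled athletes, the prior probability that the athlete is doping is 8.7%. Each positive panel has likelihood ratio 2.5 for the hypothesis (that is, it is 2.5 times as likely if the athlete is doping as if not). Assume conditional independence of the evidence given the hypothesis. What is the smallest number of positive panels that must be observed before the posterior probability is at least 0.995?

Prior odds: 0.087 ÷ 0.913 = 87/913.
Likelihood ratio per positive panel = 2.5.
Target posterior odds = 0.995/0.005 = 199.
Require 2.5ⁿ ≥ 199 ÷ (87/913) = 181687/87.
2.5⁸ = 390625/256 falls short of 181687/87 but 2.5⁹ = 1953125/512 reaches it, so n = 9.

9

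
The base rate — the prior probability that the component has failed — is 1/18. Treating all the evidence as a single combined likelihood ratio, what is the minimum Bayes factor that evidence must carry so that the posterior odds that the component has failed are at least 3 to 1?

Prior odds = (1/18)/(17/18) = 1/17.
Target odds = 3.
Required Bayes factor = 3 ÷ (1/17) = 51.

51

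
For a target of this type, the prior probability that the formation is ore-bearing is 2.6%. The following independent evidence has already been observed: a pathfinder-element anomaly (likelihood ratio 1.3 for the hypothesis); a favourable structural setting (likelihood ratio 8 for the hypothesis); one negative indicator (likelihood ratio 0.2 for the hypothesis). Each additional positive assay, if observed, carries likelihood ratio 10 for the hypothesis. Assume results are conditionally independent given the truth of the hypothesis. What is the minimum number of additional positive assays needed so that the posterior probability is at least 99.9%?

Prior odds = 0.026/0.974 = 13/487.
Combined Bayes factor of the evidence already in hand = 1.3 × 8 × 0.2 = 2.08.
Odds after that evidence = (13/487) × 2.08 = 676/12175.
Target odds = 0.999/0.001 = 999.
Need 10ⁿ ≥ 999 ÷ (676/12175) = 12162825/676.
10⁴ = 10000 falls short of 12162825/676 but 10⁵ = 100000 reaches it, so n = 5.

5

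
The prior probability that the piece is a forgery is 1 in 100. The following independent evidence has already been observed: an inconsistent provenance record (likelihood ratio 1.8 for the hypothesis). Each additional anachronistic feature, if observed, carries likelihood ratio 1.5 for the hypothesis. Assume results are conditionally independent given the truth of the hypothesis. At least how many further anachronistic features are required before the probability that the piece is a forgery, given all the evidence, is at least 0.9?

Prior odds = 0.01/0.99 = 1/99.
Bayes factor of the evidence already in hand = 1.8.
Odds after that evidence = (1/99) × 1.8 = 1/55.
Target odds = 0.9/0.1 = 9.
Need 1.5ⁿ ≥ 9 ÷ (1/55) = 495.
1.5¹⁵ = 14348907/32768 falls short of 495 but 1.5¹⁶ = 43046721/65536 reaches it, so n = 16.

16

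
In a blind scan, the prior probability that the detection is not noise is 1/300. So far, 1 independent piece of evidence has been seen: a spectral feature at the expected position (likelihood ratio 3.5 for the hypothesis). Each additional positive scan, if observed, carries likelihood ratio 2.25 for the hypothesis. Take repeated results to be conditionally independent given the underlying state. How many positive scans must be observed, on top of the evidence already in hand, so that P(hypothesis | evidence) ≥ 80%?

Prior odds = (1/300)/(299/300) = 1/299.
Bayes factor of the evidence already in hand = 3.5.
Odds after that evidence = (1/299) × 3.5 = 7/598.
Target odds = 0.8/0.2 = 4.
Need 2.25ⁿ ≥ 4 ÷ (7/598) = 2392/7.
2.25⁷ = 4782969/16384 falls short of 2392/7 but 2.25⁸ = 43046721/65536 reaches it, so n = 8.

8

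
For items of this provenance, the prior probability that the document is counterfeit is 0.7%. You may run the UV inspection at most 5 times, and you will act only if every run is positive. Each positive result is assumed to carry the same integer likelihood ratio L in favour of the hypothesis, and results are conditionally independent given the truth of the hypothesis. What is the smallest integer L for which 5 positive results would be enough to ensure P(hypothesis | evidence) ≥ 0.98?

Prior odds = 0.007/0.993 = 7/993.
Target odds = 0.98/0.02 = 49.
Need L⁵ ≥ 49 ÷ (7/993) = 6951.
5⁵ = 3125 < 6951 ≤ 7776 = 6⁵, so L = 6.

6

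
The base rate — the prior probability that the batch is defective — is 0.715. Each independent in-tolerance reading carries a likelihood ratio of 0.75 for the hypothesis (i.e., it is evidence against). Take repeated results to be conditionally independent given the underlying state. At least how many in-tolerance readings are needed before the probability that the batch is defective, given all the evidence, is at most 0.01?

20

Prior odds = 0.715/0.285 = 143/57.
Likelihood ratio per in-tolerance reading = 0.75.
Target posterior odds = 0.01/0.99 = 1/99.
Need (143/57) × 0.75ⁿ ≤ 1/99, i.e. 0.75ⁿ ≤ 19/4719.
0.75¹⁹ ≈0.00422828 is still above 19/4719 but 0.75²⁰ ≈0.00317121 is at or below it, so n = 20.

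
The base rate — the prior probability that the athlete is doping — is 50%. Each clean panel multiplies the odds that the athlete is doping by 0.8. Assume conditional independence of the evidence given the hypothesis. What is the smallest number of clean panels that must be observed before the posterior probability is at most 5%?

Prior odds = 0.5/0.5 = 1.
Likelihood ratio per clean panel = 0.8.
Target odds: 0.05 ÷ 0.95 = 1/19.
Need 1 × 0.8ⁿ ≤ 1/19, i.e. 0.8ⁿ ≤ 1/19.
0.8¹³ ≈0.0549756 is still above 1/19 but 0.8¹⁴ ≈0.0439805 is at or below it, so n = 14.

14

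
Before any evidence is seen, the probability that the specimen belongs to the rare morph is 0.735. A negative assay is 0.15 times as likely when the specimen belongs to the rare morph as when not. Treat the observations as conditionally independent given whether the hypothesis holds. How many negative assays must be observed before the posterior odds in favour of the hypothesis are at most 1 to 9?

2

Prior odds: 0.735 ÷ 0.265 = 147/53.
Likelihood ratio per negative assay = 0.15.
Target odds = 1/9.
Need (147/53) × 0.15ⁿ ≤ 1/9, i.e. 0.15ⁿ ≤ 53/1323.
0.15¹ = 0.15 is still above 53/1323 but 0.15² = 0.0225 is at or below it, so n = 2.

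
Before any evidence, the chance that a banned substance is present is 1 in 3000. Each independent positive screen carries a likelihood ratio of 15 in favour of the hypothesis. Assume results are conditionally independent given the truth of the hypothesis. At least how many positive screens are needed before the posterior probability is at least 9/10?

4

Prior odds = (1/3000)/(2999/3000) = 1/2999.
Likelihood ratio per positive screen = 15.
Target posterior odds = 0.9/0.1 = 9.
Need (1/2999) × 15ⁿ ≥ 9, i.e. 15ⁿ ≥ 26991.
15³ = 3375 falls short of 26991 but 15⁴ = 50625 reaches it, so n = 4.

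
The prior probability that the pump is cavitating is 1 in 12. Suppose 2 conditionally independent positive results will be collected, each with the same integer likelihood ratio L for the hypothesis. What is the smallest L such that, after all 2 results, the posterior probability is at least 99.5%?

47

Prior odds = (1/12)/(11/12) = 1/11.
Target odds = 0.995/0.005 = 199.
Need L² ≥ 199 ÷ (1/11) = 2189.
46² = 2116 < 2189 ≤ 2209 = 47², so L = 47.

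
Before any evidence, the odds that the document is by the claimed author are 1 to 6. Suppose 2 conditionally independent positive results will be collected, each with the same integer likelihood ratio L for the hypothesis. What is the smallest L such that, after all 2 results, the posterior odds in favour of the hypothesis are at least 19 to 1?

Prior odds = 1/6.
Target odds = 19.
Need L² ≥ 19 ÷ (1/6) = 114.
10² = 100 < 114 ≤ 121 = 11², so L = 11.

11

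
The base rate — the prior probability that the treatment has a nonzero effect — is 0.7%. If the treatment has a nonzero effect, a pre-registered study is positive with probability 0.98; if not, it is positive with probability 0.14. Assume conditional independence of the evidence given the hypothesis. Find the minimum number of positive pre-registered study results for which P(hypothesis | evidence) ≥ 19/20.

Prior odds: 0.007 ÷ 0.993 = 7/993.
Likelihood ratio of a positive = 0.98/0.14 = 7.
Target posterior odds = 0.95/0.05 = 19.
Need (7/993) × 7ⁿ ≥ 19, i.e. 7ⁿ ≥ 18867/7.
7⁴ = 2401 falls short of 18867/7 but 7⁵ = 16807 reaches it, so n = 5.

5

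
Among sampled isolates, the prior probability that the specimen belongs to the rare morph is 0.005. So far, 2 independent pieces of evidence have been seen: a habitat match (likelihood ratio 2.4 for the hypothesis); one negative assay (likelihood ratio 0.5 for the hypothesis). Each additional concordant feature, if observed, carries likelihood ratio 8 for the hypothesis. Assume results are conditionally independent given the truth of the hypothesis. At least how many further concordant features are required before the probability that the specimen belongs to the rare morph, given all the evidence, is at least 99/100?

Prior odds = 0.005/0.995 = 1/199.
Combined Bayes factor of the evidence already in hand = 2.4 × 0.5 = 1.2.
Odds after that evidence = (1/199) × 1.2 = 6/995.
Target odds = 0.99/0.01 = 99.
Need 8ⁿ ≥ 99 ÷ (6/995) = 16417.5.
8⁴ = 4096 falls short of 16417.5 but 8⁵ = 32768 reaches it, so n = 5.

5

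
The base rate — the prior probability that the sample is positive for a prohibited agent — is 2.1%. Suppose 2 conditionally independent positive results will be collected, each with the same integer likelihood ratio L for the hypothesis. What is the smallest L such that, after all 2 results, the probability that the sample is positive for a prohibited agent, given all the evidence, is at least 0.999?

216

Prior odds = 0.021/0.979 = 21/979.
Target odds = 0.999/0.001 = 999.
Need L² ≥ 999 ÷ (21/979) = 326007/7.
215² = 46225 < 326007/7 ≤ 46656 = 216², so L = 216.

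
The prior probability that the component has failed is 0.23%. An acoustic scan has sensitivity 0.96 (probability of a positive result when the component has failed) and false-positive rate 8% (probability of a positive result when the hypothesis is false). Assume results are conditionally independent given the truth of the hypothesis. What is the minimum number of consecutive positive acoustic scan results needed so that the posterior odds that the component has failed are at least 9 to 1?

Prior odds = 0.0023/0.9977 = 23/9977.
Likelihood ratio of a positive result = 0.96/0.08 = 12.
Target odds = 9.
Need (23/9977) × 12ⁿ ≥ 9, i.e. 12ⁿ ≥ 89793/23.
12³ = 1728 falls short of 89793/23 but 12⁴ = 20736 reaches it, so n = 4.

4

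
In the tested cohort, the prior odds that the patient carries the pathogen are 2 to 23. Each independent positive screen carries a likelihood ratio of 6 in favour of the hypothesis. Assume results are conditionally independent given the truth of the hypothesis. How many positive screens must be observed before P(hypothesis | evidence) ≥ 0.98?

4

Prior odds = 2/23.
Likelihood ratio per positive screen = 6.
Target posterior odds = 0.98/0.02 = 49.
Need (2/23) × 6ⁿ ≥ 49, i.e. 6ⁿ ≥ 563.5.
6³ = 216 falls short of 563.5 but 6⁴ = 1296 reaches it, so n = 4.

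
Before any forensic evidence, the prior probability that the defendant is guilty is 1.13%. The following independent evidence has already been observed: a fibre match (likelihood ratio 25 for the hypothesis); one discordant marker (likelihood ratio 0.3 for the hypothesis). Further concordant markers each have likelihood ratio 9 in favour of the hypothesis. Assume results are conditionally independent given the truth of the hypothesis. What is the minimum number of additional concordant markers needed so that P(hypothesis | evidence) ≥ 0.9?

Prior odds = 0.0113/0.9887 = 113/9887.
Combined Bayes factor of the evidence already in hand = 25 × 0.3 = 7.5.
Odds after that evidence = (113/9887) × 7.5 = 1695/19774.
Target odds = 0.9/0.1 = 9.
Need 9ⁿ ≥ 9 ÷ (1695/19774) = 59322/565.
9² = 81 falls short of 59322/565 but 9³ = 729 reaches it, so n = 3.

3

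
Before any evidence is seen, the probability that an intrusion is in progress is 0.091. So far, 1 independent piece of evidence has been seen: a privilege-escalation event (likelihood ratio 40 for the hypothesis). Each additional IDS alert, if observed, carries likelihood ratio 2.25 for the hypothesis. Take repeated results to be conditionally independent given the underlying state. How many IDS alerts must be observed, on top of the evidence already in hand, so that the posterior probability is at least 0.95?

Prior odds = 0.091/0.909 = 91/909.
Bayes factor of the evidence already in hand = 40.
Odds after that evidence = (91/909) × 40 = 3640/909.
Target odds = 0.95/0.05 = 19.
Need 2.25ⁿ ≥ 19 ÷ (3640/909) = 17271/3640.
2.25¹ = 2.25 falls short of 17271/3640 but 2.25² = 5.0625 reaches it, so n = 2.

2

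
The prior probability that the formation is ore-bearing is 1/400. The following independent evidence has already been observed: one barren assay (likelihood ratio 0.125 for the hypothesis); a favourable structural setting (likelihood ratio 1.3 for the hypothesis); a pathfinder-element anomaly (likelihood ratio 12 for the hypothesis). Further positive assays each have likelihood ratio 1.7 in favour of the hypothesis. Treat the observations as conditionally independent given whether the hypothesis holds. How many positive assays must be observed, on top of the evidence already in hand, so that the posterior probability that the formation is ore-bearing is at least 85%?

14

Prior odds = 0.0025/0.9975 = 1/399.
Combined Bayes factor of the evidence already in hand = 0.125 × 1.3 × 12 = 1.95.
Odds after that evidence = (1/399) × 1.95 = 13/2660.
Target odds = 0.85/0.15 = 17/3.
Need 1.7ⁿ ≥ 17/3 ÷ (13/2660) = 45220/39.
1.7¹³ ≈990.458 falls short of 45220/39 but 1.7¹⁴ ≈1683.78 reaches it, so n = 14.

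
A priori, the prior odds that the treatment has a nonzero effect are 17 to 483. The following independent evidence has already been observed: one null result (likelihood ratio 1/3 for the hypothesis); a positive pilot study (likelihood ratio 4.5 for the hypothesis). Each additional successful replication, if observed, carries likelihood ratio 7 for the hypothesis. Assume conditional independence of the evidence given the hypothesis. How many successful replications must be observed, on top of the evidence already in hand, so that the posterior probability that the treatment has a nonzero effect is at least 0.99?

4

Prior odds = 17/483.
Combined Bayes factor of the evidence already in hand = (1/3) × 4.5 = 1.5.
Odds after that evidence = (17/483) × 1.5 = 17/322.
Target odds = 0.99/0.01 = 99.
Need 7ⁿ ≥ 99 ÷ (17/322) = 31878/17.
7³ = 343 falls short of 31878/17 but 7⁴ = 2401 reaches it, so n = 4.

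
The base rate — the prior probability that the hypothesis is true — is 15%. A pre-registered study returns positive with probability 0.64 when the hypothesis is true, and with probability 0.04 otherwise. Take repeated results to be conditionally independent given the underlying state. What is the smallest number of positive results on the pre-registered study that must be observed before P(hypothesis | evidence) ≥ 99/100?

Prior odds = 0.15/0.85 = 3/17.
Likelihood ratio of a positive result = 0.64/0.04 = 16.
Target posterior odds = 0.99/0.01 = 99.
Require 16ⁿ ≥ 99 ÷ (3/17) = 561.
16² = 256 falls short of 561 but 16³ = 4096 reaches it, so n = 3.

3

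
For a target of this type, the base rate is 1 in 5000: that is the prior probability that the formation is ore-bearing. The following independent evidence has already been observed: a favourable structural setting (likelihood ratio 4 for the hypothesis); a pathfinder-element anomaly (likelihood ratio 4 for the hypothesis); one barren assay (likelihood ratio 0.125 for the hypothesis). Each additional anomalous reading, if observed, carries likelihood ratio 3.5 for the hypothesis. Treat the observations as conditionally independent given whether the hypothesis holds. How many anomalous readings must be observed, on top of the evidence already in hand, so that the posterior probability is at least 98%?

Prior odds = 0.0002/0.9998 = 1/4999.
Combined Bayes factor of the evidence already in hand = 4 × 4 × 0.125 = 2.
Odds after that evidence = (1/4999) × 2 = 2/4999.
Target odds = 0.98/0.02 = 49.
Need 3.5ⁿ ≥ 49 ÷ (2/4999) = 122475.5.
3.5⁹ = 40353607/512 falls short of 122475.5 but 3.5¹⁰ = 282475249/1024 reaches it, so n = 10.

10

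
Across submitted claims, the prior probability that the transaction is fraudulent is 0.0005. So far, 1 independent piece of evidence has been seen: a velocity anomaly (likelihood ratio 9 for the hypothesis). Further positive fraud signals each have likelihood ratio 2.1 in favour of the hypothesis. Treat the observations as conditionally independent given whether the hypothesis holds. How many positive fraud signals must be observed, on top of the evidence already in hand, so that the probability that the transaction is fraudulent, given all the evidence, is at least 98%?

13

Prior odds = 0.0005/0.9995 = 1/1999.
Bayes factor of the evidence already in hand = 9.
Odds after that evidence = (1/1999) × 9 = 9/1999.
Target odds = 0.98/0.02 = 49.
Need 2.1ⁿ ≥ 49 ÷ (9/1999) = 97951/9.
2.1¹² ≈7355.83 falls short of 97951/9 but 2.1¹³ ≈15447.2 reaches it, so n = 13.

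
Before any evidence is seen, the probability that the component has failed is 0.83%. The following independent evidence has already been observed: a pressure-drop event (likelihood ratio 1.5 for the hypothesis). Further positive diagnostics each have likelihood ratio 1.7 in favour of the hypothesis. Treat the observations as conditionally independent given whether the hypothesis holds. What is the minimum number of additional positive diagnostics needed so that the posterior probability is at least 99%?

Prior odds = 0.0083/0.9917 = 83/9917.
Bayes factor of the evidence already in hand = 1.5.
Odds after that evidence = (83/9917) × 1.5 = 249/19834.
Target odds = 0.99/0.01 = 99.
Need 1.7ⁿ ≥ 99 ÷ (249/19834) = 654522/83.
1.7¹⁶ ≈4866.12 falls short of 654522/83 but 1.7¹⁷ ≈8272.4 reaches it, so n = 17.

17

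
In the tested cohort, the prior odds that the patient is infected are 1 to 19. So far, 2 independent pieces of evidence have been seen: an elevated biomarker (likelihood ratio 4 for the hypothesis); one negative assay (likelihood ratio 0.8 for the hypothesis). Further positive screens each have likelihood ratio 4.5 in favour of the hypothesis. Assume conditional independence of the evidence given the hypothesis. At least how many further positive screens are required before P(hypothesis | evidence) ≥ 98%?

4

Prior odds = 1/19.
Combined Bayes factor of the evidence already in hand = 4 × 0.8 = 3.2.
Odds after that evidence = (1/19) × 3.2 = 16/95.
Target odds = 0.98/0.02 = 49.
Need 4.5ⁿ ≥ 49 ÷ (16/95) = 290.9375.
4.5³ = 91.125 falls short of 290.9375 but 4.5⁴ = 410.0625 reaches it, so n = 4.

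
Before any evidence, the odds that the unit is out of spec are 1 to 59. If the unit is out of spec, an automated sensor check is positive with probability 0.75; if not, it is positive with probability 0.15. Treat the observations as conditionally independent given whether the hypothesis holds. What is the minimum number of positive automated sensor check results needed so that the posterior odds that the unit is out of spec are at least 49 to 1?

5

Prior odds = 1/59.
Likelihood ratio of a positive = 0.75/0.15 = 5.
Target odds = 49.
Require 5ⁿ ≥ 49 ÷ (1/59) = 2891.
5⁴ = 625 falls short of 2891 but 5⁵ = 3125 reaches it, so n = 5.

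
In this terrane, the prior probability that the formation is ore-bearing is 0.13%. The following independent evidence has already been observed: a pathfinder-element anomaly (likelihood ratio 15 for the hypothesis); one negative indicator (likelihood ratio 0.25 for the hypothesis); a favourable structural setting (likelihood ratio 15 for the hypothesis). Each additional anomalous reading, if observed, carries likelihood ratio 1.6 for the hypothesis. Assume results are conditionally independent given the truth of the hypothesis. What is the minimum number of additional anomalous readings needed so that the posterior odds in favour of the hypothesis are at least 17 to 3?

Prior odds = 0.0013/0.9987 = 13/9987.
Combined Bayes factor of the evidence already in hand = 15 × 0.25 × 15 = 56.25.
Odds after that evidence = (13/9987) × 56.25 = 975/13316.
Target odds = 17/3.
Need 1.6ⁿ ≥ 17/3 ÷ (975/13316) = 226372/2925.
1.6⁹ = 134217728/1953125 falls short of 226372/2925 but 1.6¹⁰ ≈109.951 reaches it, so n = 10.

10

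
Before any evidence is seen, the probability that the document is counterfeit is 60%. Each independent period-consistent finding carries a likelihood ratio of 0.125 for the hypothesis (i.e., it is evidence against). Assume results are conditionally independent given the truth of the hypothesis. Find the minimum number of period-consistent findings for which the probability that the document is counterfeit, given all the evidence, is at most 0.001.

Prior odds: 0.6 ÷ 0.4 = 1.5.
Likelihood ratio per period-consistent finding = 0.125.
Target posterior odds = 0.001/0.999 = 1/999.
Require 0.125ⁿ ≤ 1/999 ÷ 1.5 = 2/2997.
0.125³ = 0.001953125 is still above 2/2997 but 0.125⁴ = 1/4096 is at or below it, so n = 4.

4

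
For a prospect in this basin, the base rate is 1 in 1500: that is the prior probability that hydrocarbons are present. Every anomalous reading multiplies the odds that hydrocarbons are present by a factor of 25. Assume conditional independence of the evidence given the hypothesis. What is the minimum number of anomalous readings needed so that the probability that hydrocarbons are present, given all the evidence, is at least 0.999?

Prior odds: (1/1500) ÷ (1499/1500) = 1/1499.
Likelihood ratio per anomalous reading = 25.
Target posterior odds = 0.999/0.001 = 999.
Require 25ⁿ ≥ 999 ÷ (1/1499) = 1497501.
25⁴ = 390625 falls short of 1497501 but 25⁵ = 9765625 reaches it, so n = 5.

5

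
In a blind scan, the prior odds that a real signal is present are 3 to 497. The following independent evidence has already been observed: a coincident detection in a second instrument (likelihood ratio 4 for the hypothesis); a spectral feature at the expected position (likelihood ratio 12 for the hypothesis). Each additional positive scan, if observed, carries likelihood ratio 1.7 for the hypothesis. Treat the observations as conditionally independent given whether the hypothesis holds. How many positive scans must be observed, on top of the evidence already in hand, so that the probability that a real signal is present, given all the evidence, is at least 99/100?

Prior odds = 3/497.
Combined Bayes factor of the evidence already in hand = 4 × 12 = 48.
Odds after that evidence = (3/497) × 48 = 144/497.
Target odds = 0.99/0.01 = 99.
Need 1.7ⁿ ≥ 99 ÷ (144/497) = 341.6875.
1.7¹⁰ ≈201.599 falls short of 341.6875 but 1.7¹¹ ≈342.719 reaches it, so n = 11.

11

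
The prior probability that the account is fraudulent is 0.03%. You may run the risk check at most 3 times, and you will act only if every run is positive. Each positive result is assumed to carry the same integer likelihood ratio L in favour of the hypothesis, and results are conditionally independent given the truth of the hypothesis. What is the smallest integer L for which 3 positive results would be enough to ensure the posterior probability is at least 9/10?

Prior odds = 0.0003/0.9997 = 3/9997.
Target odds = 0.9/0.1 = 9.
Need L³ ≥ 9 ÷ (3/9997) = 29991.
31³ = 29791 < 29991 ≤ 32768 = 32³, so L = 32.

32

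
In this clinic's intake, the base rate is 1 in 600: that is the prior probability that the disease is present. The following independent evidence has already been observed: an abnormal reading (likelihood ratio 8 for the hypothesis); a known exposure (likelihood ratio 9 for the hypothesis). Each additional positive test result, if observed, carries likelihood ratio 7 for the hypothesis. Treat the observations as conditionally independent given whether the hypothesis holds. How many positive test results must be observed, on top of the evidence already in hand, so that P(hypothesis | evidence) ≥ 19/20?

3

Prior odds = (1/600)/(599/600) = 1/599.
Combined Bayes factor of the evidence already in hand = 8 × 9 = 72.
Odds after that evidence = (1/599) × 72 = 72/599.
Target odds = 0.95/0.05 = 19.
Need 7ⁿ ≥ 19 ÷ (72/599) = 11381/72.
7² = 49 falls short of 11381/72 but 7³ = 343 reaches it, so n = 3.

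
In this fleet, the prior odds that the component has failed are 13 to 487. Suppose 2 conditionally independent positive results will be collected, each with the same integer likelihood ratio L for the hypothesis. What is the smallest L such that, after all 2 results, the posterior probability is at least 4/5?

13

Prior odds = 13/487.
Target odds = 0.8/0.2 = 4.
Need L² ≥ 4 ÷ (13/487) = 1948/13.
12² = 144 < 1948/13 ≤ 169 = 13², so L = 13.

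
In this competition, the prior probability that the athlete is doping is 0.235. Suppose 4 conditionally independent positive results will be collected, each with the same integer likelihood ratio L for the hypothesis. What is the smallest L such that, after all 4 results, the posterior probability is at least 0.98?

4

Prior odds = 0.235/0.765 = 47/153.
Target odds = 0.98/0.02 = 49.
Need L⁴ ≥ 49 ÷ (47/153) = 7497/47.
3⁴ = 81 < 7497/47 ≤ 256 = 4⁴, so L = 4.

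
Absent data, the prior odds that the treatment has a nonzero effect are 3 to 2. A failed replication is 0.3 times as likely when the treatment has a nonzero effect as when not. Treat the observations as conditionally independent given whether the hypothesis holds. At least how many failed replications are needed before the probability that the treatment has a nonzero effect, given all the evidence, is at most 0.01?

Prior odds = 1.5.
Likelihood ratio per failed replication = 0.3.
Target posterior odds = 0.01/0.99 = 1/99.
Require 0.3ⁿ ≤ 1/99 ÷ 1.5 = 2/297.
0.3⁴ = 0.0081 is still above 2/297 but 0.3⁵ = 243/100000 is at or below it, so n = 5.

5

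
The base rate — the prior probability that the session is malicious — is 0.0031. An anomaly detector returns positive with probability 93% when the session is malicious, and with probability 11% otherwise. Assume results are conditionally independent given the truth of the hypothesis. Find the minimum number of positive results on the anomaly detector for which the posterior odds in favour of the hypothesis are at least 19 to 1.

Prior odds = 0.0031/0.9969 = 31/9969.
Likelihood ratio of a positive result = 0.93/0.11 = 93/11.
Target odds = 19.
Need (31/9969) × (93/11)ⁿ ≥ 19, i.e. (93/11)ⁿ ≥ 189411/31.
(93/11)⁴ = 74805201/14641 falls short of 189411/31 but (93/11)⁵ ≈43196.8 reaches it, so n = 5.

5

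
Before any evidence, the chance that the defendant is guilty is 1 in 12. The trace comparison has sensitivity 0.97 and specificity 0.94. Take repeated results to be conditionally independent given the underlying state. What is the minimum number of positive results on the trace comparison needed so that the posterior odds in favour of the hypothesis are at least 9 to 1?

2

Prior odds: (1/12) ÷ (11/12) = 1/11.
False-positive rate = 1 − 0.94 = 0.06; likelihood ratio of a positive = 0.97/0.06 = 97/6.
Target odds = 9.
Require (97/6)ⁿ ≥ 9 ÷ (1/11) = 99.
(97/6)¹ = 97/6 falls short of 99 but (97/6)² = 9409/36 reaches it, so n = 2.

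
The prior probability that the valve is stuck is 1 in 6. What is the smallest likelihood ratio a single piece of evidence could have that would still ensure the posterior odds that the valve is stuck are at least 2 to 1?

10

Prior odds = (1/6)/(5/6) = 0.2.
Target odds = 2.
Required Bayes factor = 2 ÷ 0.2 = 10.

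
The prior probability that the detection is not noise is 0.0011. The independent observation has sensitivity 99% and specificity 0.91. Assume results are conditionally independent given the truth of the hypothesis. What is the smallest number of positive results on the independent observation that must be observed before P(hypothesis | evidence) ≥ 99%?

Prior odds = 0.0011/0.9989 = 11/9989.
False-positive rate = 1 − 0.91 = 0.09; likelihood ratio of a positive = 0.99/0.09 = 11.
Target odds: 0.99 ÷ 0.01 = 99.
Need (11/9989) × 11ⁿ ≥ 99, i.e. 11ⁿ ≥ 89901.
11⁴ = 14641 falls short of 89901 but 11⁵ = 161051 reaches it, so n = 5.

5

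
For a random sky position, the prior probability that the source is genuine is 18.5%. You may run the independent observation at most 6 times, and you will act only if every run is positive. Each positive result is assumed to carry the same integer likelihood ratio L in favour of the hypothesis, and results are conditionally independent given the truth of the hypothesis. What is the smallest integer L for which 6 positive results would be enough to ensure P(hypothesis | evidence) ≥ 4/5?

2

Prior odds = 0.185/0.815 = 37/163.
Target odds = 0.8/0.2 = 4.
Need L⁶ ≥ 4 ÷ (37/163) = 652/37.
1⁶ = 1 < 652/37 ≤ 64 = 2⁶, so L = 2.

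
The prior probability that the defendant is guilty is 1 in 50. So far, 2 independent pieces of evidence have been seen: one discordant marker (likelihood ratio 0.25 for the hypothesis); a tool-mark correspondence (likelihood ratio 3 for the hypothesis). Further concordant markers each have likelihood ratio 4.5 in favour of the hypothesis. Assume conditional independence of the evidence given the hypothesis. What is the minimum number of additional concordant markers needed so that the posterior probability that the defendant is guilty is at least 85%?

Prior odds = 0.02/0.98 = 1/49.
Combined Bayes factor of the evidence already in hand = 0.25 × 3 = 0.75.
Odds after that evidence = (1/49) × 0.75 = 3/196.
Target odds = 0.85/0.15 = 17/3.
Need 4.5ⁿ ≥ 17/3 ÷ (3/196) = 3332/9.
4.5³ = 91.125 falls short of 3332/9 but 4.5⁴ = 410.0625 reaches it, so n = 4.

4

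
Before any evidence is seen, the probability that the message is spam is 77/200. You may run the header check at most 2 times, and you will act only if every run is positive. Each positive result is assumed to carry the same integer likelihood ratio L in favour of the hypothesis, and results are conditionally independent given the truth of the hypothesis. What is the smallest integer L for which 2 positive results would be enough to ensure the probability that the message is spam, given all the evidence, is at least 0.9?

4

Prior odds = 0.385/0.615 = 77/123.
Target odds = 0.9/0.1 = 9.
Need L² ≥ 9 ÷ (77/123) = 1107/77.
3² = 9 < 1107/77 ≤ 16 = 4², so L = 4.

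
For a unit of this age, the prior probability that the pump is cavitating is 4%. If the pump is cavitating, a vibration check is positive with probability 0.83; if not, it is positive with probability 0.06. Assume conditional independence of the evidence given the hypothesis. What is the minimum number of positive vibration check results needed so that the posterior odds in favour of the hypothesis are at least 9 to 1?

3

Prior odds: 0.04 ÷ 0.96 = 1/24.
Likelihood ratio of a positive = 0.83/0.06 = 83/6.
Target odds = 9.
Need (1/24) × (83/6)ⁿ ≥ 9, i.e. (83/6)ⁿ ≥ 216.
(83/6)² = 6889/36 falls short of 216 but (83/6)³ = 571787/216 reaches it, so n = 3.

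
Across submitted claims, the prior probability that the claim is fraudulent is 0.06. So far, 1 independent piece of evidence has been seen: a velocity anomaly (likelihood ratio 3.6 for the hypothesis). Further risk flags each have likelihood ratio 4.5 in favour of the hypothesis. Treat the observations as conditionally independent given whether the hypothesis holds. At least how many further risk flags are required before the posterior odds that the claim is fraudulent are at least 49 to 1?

4

Prior odds = 0.06/0.94 = 3/47.
Bayes factor of the evidence already in hand = 3.6.
Odds after that evidence = (3/47) × 3.6 = 54/235.
Target odds = 49.
Need 4.5ⁿ ≥ 49 ÷ (54/235) = 11515/54.
4.5³ = 91.125 falls short of 11515/54 but 4.5⁴ = 410.0625 reaches it, so n = 4.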